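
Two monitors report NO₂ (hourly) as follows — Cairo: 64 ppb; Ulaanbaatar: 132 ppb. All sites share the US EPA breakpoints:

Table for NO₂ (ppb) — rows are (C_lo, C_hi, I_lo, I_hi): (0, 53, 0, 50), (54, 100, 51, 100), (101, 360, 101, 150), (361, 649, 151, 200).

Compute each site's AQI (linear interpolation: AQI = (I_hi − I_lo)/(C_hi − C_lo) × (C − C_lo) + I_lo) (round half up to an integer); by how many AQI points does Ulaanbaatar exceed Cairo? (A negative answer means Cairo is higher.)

45

Cairo: 64 lies in 54–100, so I_lo=51, I_hi=100, C_lo=54, C_hi=100.
(100−51)/(100−54) × (64−54) + 51 = 49/46 × 10 + 51 ≈ 61.65 → 62.
Ulaanbaatar: row 101–360 (AQI 101–150). (150−101)·(132−101)/(360−101) + 101 = 49·31/259 + 101 ≈ 106.86 → 107.
AQIs: Cairo=62, Ulaanbaatar=107. Ulaanbaatar (107) − Cairo (62) = 45.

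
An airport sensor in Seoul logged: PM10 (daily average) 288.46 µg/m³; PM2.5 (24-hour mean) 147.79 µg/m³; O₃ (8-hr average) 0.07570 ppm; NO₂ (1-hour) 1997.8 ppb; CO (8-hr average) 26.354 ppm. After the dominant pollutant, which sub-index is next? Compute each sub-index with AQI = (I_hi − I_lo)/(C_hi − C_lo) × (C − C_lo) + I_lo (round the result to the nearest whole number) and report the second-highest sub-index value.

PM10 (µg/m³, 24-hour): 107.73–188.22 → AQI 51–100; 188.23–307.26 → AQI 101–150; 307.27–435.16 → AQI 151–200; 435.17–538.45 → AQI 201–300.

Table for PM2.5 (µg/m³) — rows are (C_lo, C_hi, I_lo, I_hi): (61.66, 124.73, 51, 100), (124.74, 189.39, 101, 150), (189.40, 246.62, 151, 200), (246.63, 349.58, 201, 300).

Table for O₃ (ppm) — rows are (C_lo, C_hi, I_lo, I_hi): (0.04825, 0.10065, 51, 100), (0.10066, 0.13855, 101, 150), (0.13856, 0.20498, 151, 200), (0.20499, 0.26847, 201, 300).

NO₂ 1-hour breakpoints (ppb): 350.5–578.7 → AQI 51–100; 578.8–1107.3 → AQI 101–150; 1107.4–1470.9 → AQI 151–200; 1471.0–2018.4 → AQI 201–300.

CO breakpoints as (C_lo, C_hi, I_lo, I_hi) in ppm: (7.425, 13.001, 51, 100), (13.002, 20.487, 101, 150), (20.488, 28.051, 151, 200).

189

PM10: 288.46 lies in 188.23–307.26, so I_lo=101, I_hi=150, C_lo=188.23, C_hi=307.26.
(150−101)/(307.26−188.23) × (288.46−188.23) + 101 = 49/119.03 × 100.23 + 101 ≈ 142.26 → 142.
PM2.5: 147.79 lies in 124.74–189.39, so I_lo=101, I_hi=150, C_lo=124.74, C_hi=189.39.
(150−101)/(189.39−124.74) × (147.79−124.74) + 101 = 49/64.65 × 23.05 + 101 ≈ 118.47 → 118.
O₃: 0.07570 ∈ [0.04825, 0.10065] ↔ index [51, 100].
51 + (0.07570−0.04825)·(100−51)/(0.10065−0.04825) = 51 + 0.02745·49/0.05240 ≈ 76.67, so AQI = 77.
NO₂: 1997.8 ∈ [1471.0, 2018.4] ↔ index [201, 300].
201 + (1997.8−1471.0)·(300−201)/(2018.4−1471.0) = 201 + 526.8·99/547.4 ≈ 296.27, so AQI = 296.
CO: 26.354 lies in 20.488–28.051, so I_lo=151, I_hi=200, C_lo=20.488, C_hi=28.051.
(200−151)/(28.051−20.488) × (26.354−20.488) + 151 = 49/7.563 × 5.866 + 151 ≈ 189.01 → 189.
Sub-indices: PM10→142, PM2.5→118, O₃→77, NO₂→296, CO→189. Ranked high→low: 296, 189, 142, 118, 77. Second-highest sub-index = 189.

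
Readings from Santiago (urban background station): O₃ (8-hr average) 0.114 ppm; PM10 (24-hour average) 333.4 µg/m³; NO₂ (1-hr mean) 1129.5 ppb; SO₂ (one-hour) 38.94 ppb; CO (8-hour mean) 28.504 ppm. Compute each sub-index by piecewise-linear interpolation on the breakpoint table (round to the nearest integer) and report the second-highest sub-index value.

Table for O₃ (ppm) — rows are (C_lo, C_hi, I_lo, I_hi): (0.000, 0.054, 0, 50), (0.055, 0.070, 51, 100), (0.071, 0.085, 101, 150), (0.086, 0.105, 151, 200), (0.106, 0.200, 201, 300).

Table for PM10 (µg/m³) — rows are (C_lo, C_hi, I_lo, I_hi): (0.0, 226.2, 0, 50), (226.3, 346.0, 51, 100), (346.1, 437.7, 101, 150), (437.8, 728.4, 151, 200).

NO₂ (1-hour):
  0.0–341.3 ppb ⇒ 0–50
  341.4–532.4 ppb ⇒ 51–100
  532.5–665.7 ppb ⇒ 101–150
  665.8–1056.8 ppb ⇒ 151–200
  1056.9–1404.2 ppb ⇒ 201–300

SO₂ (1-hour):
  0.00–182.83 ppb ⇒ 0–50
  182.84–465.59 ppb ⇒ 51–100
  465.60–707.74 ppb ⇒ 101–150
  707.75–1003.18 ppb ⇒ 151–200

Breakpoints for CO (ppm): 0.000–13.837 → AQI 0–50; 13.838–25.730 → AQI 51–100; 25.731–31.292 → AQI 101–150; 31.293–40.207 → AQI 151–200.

O₃ 0.114: bracket 0.106–0.200 → index 201–300; slope 99/0.094, offset 0.008.
AQI = 201 + 99/0.094·0.008 ≈ 209.43 ⇒ 209.
PM10 333.4: bracket 226.3–346.0 → index 51–100; slope 49/119.7, offset 107.1.
AQI = 51 + 49/119.7·107.1 ≈ 94.84 ⇒ 95.
NO₂: 1129.5 lies in 1056.9–1404.2, so I_lo=201, I_hi=300, C_lo=1056.9, C_hi=1404.2.
(300−201)/(1404.2−1056.9) × (1129.5−1056.9) + 201 = 99/347.3 × 72.6 + 201 ≈ 221.70 → 222.
SO₂: 38.94 lies in 0.00–182.83, so I_lo=0, I_hi=50, C_lo=0.00, C_hi=182.83.
(50−0)/(182.83−0.00) × (38.94−0.00) + 0 = 50/182.83 × 38.94 + 0 ≈ 10.65 → 11.
CO: 28.504 ∈ [25.731, 31.292] ↔ index [101, 150].
101 + (28.504−25.731)·(150−101)/(31.292−25.731) = 101 + 2.773·49/5.561 ≈ 125.43, so AQI = 125.
Sub-indices: O₃→209, PM10→95, NO₂→222, SO₂→11, CO→125. Ranked high→low: 222, 209, 125, 95, 11. Second-highest sub-index = 209.

209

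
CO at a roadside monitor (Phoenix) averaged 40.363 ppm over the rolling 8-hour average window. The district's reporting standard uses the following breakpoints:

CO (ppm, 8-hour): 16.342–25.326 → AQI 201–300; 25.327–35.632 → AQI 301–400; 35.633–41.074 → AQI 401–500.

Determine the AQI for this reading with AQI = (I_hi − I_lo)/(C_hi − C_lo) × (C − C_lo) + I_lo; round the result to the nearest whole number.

487

CO 40.363: bracket 35.633–41.074 → index 401–500; slope 99/5.441, offset 4.730.
AQI = 401 + 99/5.441·4.730 ≈ 487.06 ⇒ 487.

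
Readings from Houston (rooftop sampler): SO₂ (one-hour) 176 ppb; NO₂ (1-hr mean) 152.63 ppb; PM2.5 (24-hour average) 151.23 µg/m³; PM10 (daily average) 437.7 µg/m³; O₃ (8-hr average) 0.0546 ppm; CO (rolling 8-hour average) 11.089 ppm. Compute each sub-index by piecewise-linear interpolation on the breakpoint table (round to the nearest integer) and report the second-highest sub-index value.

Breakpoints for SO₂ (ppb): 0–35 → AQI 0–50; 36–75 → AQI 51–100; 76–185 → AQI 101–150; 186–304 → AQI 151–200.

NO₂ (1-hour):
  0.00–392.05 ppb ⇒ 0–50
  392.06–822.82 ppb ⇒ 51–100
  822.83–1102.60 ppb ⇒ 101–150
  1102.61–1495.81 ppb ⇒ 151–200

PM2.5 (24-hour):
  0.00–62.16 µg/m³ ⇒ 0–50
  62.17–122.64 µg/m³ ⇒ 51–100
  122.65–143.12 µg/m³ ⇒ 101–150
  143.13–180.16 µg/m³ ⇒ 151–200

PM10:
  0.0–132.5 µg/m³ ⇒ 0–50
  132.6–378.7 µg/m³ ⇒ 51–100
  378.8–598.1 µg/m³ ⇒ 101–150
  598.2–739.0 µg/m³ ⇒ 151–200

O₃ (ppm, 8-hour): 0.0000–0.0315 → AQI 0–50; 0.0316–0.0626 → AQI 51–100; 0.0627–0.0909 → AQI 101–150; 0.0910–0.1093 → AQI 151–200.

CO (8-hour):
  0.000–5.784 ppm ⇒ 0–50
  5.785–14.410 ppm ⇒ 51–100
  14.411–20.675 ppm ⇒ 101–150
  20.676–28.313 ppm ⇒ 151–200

SO₂: row 76–185 (AQI 101–150). (150−101)·(176−76)/(185−76) + 101 = 49·100/109 + 101 ≈ 145.95 → 146.
NO₂: row 0.00–392.05 (AQI 0–50). (50−0)·(152.63−0.00)/(392.05−0.00) + 0 = 50·152.63/392.05 + 0 ≈ 19.47 → 19.
PM2.5: 151.23 lies in 143.13–180.16, so I_lo=151, I_hi=200, C_lo=143.13, C_hi=180.16.
(200−151)/(180.16−143.13) × (151.23−143.13) + 151 = 49/37.03 × 8.10 + 151 ≈ 161.72 → 162.
PM10: 437.7 ∈ [378.8, 598.1] ↔ index [101, 150].
101 + (437.7−378.8)·(150−101)/(598.1−378.8) = 101 + 58.9·49/219.3 ≈ 114.16, so AQI = 114.
O₃: 0.0546 ∈ [0.0316, 0.0626] ↔ index [51, 100].
51 + (0.0546−0.0316)·(100−51)/(0.0626−0.0316) = 51 + 0.0230·49/0.0310 ≈ 87.35, so AQI = 87.
CO 11.089: bracket 5.785–14.410 → index 51–100; slope 49/8.625, offset 5.304.
AQI = 51 + 49/8.625·5.304 ≈ 81.13 ⇒ 81.
Sub-indices: SO₂→146, NO₂→19, PM2.5→162, PM10→114, O₃→87, CO→81. Ranked high→low: 162, 146, 114, 87, 81, 19. Second-highest sub-index = 146.

146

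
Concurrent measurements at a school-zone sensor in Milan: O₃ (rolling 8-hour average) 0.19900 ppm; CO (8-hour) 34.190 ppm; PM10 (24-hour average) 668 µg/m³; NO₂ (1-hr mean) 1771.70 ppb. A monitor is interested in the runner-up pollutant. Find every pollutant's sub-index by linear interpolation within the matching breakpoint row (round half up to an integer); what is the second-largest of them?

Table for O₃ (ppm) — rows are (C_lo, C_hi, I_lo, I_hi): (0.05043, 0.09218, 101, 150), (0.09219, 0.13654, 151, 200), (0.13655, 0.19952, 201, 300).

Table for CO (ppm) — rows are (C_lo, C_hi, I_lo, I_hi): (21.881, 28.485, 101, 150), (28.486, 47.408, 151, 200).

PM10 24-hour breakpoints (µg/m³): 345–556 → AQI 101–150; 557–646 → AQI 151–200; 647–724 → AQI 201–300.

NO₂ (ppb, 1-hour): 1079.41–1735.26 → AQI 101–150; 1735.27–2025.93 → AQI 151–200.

228

O₃ 0.19900: bracket 0.13655–0.19952 → index 201–300; slope 99/0.06297, offset 0.06245.
AQI = 201 + 99/0.06297·0.06245 ≈ 299.18 ⇒ 299.
CO: row 28.486–47.408 (AQI 151–200). (200−151)·(34.190−28.486)/(47.408−28.486) + 151 = 49·5.704/18.922 + 151 ≈ 165.77 → 166.
PM10 668: bracket 647–724 → index 201–300; slope 99/77, offset 21.
AQI = 201 + 99/77·21 ≈ 228.00 ⇒ 228.
NO₂: 1771.70 ∈ [1735.27, 2025.93] ↔ index [151, 200].
151 + (1771.70−1735.27)·(200−151)/(2025.93−1735.27) = 151 + 36.43·49/290.66 ≈ 157.14, so AQI = 157.
Sub-indices: O₃→299, CO→166, PM10→228, NO₂→157. Ranked high→low: 299, 228, 166, 157. Second-highest sub-index = 228.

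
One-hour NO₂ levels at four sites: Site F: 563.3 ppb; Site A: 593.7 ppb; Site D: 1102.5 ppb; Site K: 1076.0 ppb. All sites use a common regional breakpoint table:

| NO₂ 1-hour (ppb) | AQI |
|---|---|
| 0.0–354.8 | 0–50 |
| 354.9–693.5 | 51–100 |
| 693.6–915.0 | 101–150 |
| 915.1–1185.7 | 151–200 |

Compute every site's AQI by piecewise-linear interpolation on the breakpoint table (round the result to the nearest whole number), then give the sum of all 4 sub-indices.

Site F: row 354.9–693.5 (AQI 51–100). (100−51)·(563.3−354.9)/(693.5−354.9) + 51 = 49·208.4/338.6 + 51 ≈ 81.16 → 81.
Site A: row 354.9–693.5 (AQI 51–100). (100−51)·(593.7−354.9)/(693.5−354.9) + 51 = 49·238.8/338.6 + 51 ≈ 85.56 → 86.
Site D: 1102.5 ∈ [915.1, 1185.7] ↔ index [151, 200].
151 + (1102.5−915.1)·(200−151)/(1185.7−915.1) = 151 + 187.4·49/270.6 ≈ 184.93, so AQI = 185.
Site K: 1076.0 lies in 915.1–1185.7, so I_lo=151, I_hi=200, C_lo=915.1, C_hi=1185.7.
(200−151)/(1185.7−915.1) × (1076.0−915.1) + 151 = 49/270.6 × 160.9 + 151 ≈ 180.14 → 180.
AQIs: Site F=81, Site A=86, Site D=185, Site K=180. Sum = 81 + 86 + 185 + 180 = 532.

532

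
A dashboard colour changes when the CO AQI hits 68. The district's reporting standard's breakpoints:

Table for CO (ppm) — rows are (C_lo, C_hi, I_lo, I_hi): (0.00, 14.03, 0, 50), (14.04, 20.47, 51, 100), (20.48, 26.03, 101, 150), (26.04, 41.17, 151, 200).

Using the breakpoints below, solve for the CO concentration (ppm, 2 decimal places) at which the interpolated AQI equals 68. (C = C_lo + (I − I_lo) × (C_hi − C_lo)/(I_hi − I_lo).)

AQI 68 lies in the 51–100 band, which corresponds to 14.04–20.47 ppm.
C = 14.04 + (68−51)×(20.47−14.04)/(100−51) = 14.04 + 17×6.43/49 ≈ 16.2708 ppm → 16.27 ppm to 2 dp.

16.27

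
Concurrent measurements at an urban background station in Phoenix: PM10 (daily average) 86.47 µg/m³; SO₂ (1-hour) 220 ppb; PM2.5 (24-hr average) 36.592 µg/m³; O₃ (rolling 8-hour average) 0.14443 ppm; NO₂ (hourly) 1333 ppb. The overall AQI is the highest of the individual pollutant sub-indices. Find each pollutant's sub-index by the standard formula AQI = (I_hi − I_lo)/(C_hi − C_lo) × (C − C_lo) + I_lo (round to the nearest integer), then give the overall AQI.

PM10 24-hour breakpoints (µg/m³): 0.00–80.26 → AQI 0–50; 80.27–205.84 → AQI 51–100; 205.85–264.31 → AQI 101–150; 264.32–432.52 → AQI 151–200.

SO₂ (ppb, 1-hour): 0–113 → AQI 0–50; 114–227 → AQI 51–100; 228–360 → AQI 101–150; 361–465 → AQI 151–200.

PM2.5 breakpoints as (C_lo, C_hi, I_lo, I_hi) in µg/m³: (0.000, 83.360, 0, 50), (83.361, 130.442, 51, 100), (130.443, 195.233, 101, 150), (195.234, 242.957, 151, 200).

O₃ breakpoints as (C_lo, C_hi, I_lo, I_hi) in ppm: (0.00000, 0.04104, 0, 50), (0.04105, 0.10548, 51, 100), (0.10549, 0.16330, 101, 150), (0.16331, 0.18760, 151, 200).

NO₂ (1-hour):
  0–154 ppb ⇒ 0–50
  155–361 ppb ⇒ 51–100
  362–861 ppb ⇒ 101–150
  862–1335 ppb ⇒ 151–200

PM10: row 80.27–205.84 (AQI 51–100). (100−51)·(86.47−80.27)/(205.84−80.27) + 51 = 49·6.20/125.57 + 51 ≈ 53.42 → 53.
SO₂: 220 lies in 114–227, so I_lo=51, I_hi=100, C_lo=114, C_hi=227.
(100−51)/(227−114) × (220−114) + 51 = 49/113 × 106 + 51 ≈ 96.96 → 97.
PM2.5: row 0.000–83.360 (AQI 0–50). (50−0)·(36.592−0.000)/(83.360−0.000) + 0 = 50·36.592/83.360 + 0 ≈ 21.95 → 22.
O₃ 0.14443: bracket 0.10549–0.16330 → index 101–150; slope 49/0.05781, offset 0.03894.
AQI = 101 + 49/0.05781·0.03894 ≈ 134.01 ⇒ 134.
NO₂ 1333: bracket 862–1335 → index 151–200; slope 49/473, offset 471.
AQI = 151 + 49/473·471 ≈ 199.79 ⇒ 200.
Sub-indices: PM10→53, SO₂→97, PM2.5→22, O₃→134, NO₂→200. Overall AQI = max = 200; dominant pollutant is NO₂.

200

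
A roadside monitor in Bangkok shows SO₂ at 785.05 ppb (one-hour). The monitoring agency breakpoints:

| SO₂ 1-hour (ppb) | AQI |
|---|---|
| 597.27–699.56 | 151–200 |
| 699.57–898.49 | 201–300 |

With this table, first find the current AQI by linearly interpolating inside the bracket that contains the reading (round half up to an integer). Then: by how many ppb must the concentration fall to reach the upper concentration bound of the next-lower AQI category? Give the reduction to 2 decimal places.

SO₂: row 699.57–898.49 (AQI 201–300). (300−201)·(785.05−699.57)/(898.49−699.57) + 201 = 99·85.48/198.92 + 201 ≈ 243.54 → 244.
Current AQI 244 is in the Very Unhealthy range (201–300). The next-lower category tops out at AQI 200, whose upper concentration bound is 699.56 ppb.
Reduction needed = 785.05 − 699.56 = 85.49 ppb.

85.49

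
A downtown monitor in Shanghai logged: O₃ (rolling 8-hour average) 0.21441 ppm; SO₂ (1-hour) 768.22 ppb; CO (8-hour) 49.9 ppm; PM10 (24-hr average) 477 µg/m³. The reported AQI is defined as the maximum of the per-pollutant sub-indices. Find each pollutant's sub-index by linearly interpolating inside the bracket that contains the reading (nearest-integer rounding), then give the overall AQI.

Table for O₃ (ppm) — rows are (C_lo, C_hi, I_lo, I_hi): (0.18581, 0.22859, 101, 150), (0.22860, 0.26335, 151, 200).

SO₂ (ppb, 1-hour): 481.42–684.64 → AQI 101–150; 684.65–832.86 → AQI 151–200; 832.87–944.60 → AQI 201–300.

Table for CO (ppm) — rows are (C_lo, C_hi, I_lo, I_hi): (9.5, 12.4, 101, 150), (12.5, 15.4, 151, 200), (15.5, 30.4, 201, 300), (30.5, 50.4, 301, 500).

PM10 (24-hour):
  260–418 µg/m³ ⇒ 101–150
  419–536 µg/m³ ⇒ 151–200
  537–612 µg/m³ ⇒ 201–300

O₃: 0.21441 lies in 0.18581–0.22859, so I_lo=101, I_hi=150, C_lo=0.18581, C_hi=0.22859.
(150−101)/(0.22859−0.18581) × (0.21441−0.18581) + 101 = 49/0.04278 × 0.02860 + 101 ≈ 133.76 → 134.
SO₂: 768.22 lies in 684.65–832.86, so I_lo=151, I_hi=200, C_lo=684.65, C_hi=832.86.
(200−151)/(832.86−684.65) × (768.22−684.65) + 151 = 49/148.21 × 83.57 + 151 ≈ 178.63 → 179.
CO: row 30.5–50.4 (AQI 301–500). (500−301)·(49.9−30.5)/(50.4−30.5) + 301 = 199·19.4/19.9 + 301 ≈ 495.00 → 495.
PM10: 477 ∈ [419, 536] ↔ index [151, 200].
151 + (477−419)·(200−151)/(536−419) = 151 + 58·49/117 ≈ 175.29, so AQI = 175.
Sub-indices: O₃→134, SO₂→179, CO→495, PM10→175. Overall AQI = max = 495; dominant pollutant is CO.

495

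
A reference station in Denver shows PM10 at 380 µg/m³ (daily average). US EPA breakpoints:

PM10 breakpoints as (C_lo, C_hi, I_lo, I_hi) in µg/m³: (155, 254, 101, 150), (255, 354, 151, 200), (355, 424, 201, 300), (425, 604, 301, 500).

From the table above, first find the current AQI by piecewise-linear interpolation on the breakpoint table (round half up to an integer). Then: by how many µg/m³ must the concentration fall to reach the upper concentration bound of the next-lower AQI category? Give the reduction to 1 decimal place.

26.0

PM10: 380 lies in 355–424, so I_lo=201, I_hi=300, C_lo=355, C_hi=424.
(300−201)/(424−355) × (380−355) + 201 = 99/69 × 25 + 201 ≈ 236.87 → 237.
Current AQI 237 is in the Very Unhealthy range (201–300). The next-lower category tops out at AQI 200, whose upper concentration bound is 354 µg/m³.
Reduction needed = 380 − 354 = 26.0 µg/m³.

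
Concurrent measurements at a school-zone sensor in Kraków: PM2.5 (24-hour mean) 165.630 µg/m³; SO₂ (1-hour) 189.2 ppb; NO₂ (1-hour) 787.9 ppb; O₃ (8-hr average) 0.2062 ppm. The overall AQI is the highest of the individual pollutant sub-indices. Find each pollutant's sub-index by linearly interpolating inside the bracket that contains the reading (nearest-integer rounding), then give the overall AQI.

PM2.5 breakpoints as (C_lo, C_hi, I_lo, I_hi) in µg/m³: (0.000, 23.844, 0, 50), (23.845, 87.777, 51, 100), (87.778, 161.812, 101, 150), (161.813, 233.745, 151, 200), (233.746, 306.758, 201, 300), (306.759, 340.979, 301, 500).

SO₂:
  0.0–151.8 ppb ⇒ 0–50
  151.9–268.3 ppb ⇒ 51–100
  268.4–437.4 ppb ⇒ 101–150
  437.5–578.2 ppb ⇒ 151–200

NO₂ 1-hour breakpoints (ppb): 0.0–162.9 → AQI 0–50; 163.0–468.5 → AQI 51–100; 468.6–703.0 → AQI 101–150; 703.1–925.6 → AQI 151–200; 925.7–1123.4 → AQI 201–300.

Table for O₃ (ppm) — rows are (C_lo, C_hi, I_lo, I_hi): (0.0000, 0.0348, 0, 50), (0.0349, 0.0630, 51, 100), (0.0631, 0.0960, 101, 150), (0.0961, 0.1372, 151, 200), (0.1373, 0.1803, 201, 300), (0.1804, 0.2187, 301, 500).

PM2.5: row 161.813–233.745 (AQI 151–200). (200−151)·(165.630−161.813)/(233.745−161.813) + 151 = 49·3.817/71.932 + 151 ≈ 153.60 → 154.
SO₂ 189.2: bracket 151.9–268.3 → index 51–100; slope 49/116.4, offset 37.3.
AQI = 51 + 49/116.4·37.3 ≈ 66.70 ⇒ 67.
NO₂: row 703.1–925.6 (AQI 151–200). (200−151)·(787.9−703.1)/(925.6−703.1) + 151 = 49·84.8/222.5 + 151 ≈ 169.68 → 170.
O₃ 0.2062: bracket 0.1804–0.2187 → index 301–500; slope 199/0.0383, offset 0.0258.
AQI = 301 + 199/0.0383·0.0258 ≈ 435.05 ⇒ 435.
Sub-indices: PM2.5→154, SO₂→67, NO₂→170, O₃→435. Overall AQI = max = 435; dominant pollutant is O₃.

435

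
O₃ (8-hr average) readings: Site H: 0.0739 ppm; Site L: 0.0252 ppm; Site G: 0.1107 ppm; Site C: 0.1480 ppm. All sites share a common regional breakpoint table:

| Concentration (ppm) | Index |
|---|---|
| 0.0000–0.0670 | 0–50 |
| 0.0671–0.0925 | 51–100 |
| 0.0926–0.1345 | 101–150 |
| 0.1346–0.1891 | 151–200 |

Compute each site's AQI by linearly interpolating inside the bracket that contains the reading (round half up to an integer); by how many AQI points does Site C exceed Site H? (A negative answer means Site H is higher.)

Site H: 0.0739 lies in 0.0671–0.0925, so I_lo=51, I_hi=100, C_lo=0.0671, C_hi=0.0925.
(100−51)/(0.0925−0.0671) × (0.0739−0.0671) + 51 = 49/0.0254 × 0.0068 + 51 ≈ 64.12 → 64.
Site L: 0.0252 ∈ [0.0000, 0.0670] ↔ index [0, 50].
0 + (0.0252−0.0000)·(50−0)/(0.0670−0.0000) = 0 + 0.0252·50/0.0670 ≈ 18.81, so AQI = 19.
Site G 0.1107: bracket 0.0926–0.1345 → index 101–150; slope 49/0.0419, offset 0.0181.
AQI = 101 + 49/0.0419·0.0181 ≈ 122.17 ⇒ 122.
Site C 0.1480: bracket 0.1346–0.1891 → index 151–200; slope 49/0.0545, offset 0.0134.
AQI = 151 + 49/0.0545·0.0134 ≈ 163.05 ⇒ 163.
AQIs: Site H=64, Site L=19, Site G=122, Site C=163. Site C (163) − Site H (64) = 99.

99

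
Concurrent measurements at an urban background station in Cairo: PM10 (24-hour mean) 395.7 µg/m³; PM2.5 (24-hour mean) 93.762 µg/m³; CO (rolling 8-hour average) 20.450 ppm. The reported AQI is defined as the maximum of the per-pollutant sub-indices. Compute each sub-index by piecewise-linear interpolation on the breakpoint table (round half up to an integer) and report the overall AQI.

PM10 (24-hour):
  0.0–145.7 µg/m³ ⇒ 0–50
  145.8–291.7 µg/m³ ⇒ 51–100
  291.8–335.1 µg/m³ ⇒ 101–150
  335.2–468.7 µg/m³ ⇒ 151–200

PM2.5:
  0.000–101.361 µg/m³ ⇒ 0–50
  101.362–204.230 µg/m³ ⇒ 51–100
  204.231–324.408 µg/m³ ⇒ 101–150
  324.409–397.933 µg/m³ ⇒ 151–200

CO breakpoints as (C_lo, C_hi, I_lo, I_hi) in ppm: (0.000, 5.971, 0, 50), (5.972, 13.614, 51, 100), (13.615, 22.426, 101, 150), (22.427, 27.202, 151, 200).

173

PM10: 395.7 ∈ [335.2, 468.7] ↔ index [151, 200].
151 + (395.7−335.2)·(200−151)/(468.7−335.2) = 151 + 60.5·49/133.5 ≈ 173.21, so AQI = 173.
PM2.5 93.762: bracket 0.000–101.361 → index 0–50; slope 50/101.361, offset 93.762.
AQI = 0 + 50/101.361·93.762 ≈ 46.25 ⇒ 46.
CO: 20.450 lies in 13.615–22.426, so I_lo=101, I_hi=150, C_lo=13.615, C_hi=22.426.
(150−101)/(22.426−13.615) × (20.450−13.615) + 101 = 49/8.811 × 6.835 + 101 ≈ 139.01 → 139.
Sub-indices: PM10→173, PM2.5→46, CO→139. Overall AQI = max = 173; dominant pollutant is PM10.
AQI 173: Unhealthy.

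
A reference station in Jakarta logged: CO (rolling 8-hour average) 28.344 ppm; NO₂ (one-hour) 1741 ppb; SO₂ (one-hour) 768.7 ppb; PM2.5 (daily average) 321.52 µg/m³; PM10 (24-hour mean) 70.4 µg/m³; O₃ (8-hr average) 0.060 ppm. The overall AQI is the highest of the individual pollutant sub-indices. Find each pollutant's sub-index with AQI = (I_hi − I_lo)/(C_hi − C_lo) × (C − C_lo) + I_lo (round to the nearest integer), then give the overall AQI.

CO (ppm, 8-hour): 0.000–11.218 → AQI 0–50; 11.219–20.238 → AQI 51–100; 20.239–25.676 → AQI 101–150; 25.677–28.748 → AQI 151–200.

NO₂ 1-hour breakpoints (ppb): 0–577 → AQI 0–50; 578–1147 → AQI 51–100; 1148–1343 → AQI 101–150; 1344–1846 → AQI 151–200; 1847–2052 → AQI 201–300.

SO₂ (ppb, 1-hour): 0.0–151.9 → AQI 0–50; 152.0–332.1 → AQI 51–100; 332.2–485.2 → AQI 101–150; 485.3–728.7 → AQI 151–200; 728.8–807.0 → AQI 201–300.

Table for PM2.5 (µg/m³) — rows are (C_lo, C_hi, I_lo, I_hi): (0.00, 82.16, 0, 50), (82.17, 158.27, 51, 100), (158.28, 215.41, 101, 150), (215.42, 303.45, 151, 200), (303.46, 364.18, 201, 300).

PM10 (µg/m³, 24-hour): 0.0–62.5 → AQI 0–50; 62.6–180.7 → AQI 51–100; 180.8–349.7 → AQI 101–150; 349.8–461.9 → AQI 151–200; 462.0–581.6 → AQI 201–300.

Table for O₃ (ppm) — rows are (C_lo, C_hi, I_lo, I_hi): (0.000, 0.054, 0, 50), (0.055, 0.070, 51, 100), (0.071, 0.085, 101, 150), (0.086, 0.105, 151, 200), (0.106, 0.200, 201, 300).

CO 28.344: bracket 25.677–28.748 → index 151–200; slope 49/3.071, offset 2.667.
AQI = 151 + 49/3.071·2.667 ≈ 193.55 ⇒ 194.
NO₂: row 1344–1846 (AQI 151–200). (200−151)·(1741−1344)/(1846−1344) + 151 = 49·397/502 + 151 ≈ 189.75 → 190.
SO₂: 768.7 lies in 728.8–807.0, so I_lo=201, I_hi=300, C_lo=728.8, C_hi=807.0.
(300−201)/(807.0−728.8) × (768.7−728.8) + 201 = 99/78.2 × 39.9 + 201 ≈ 251.51 → 252.
PM2.5 321.52: bracket 303.46–364.18 → index 201–300; slope 99/60.72, offset 18.06.
AQI = 201 + 99/60.72·18.06 ≈ 230.45 ⇒ 230.
PM10 70.4: bracket 62.6–180.7 → index 51–100; slope 49/118.1, offset 7.8.
AQI = 51 + 49/118.1·7.8 ≈ 54.24 ⇒ 54.
O₃ 0.060: bracket 0.055–0.070 → index 51–100; slope 49/0.015, offset 0.005.
AQI = 51 + 49/0.015·0.005 ≈ 67.33 ⇒ 67.
Sub-indices: CO→194, NO₂→190, SO₂→252, PM2.5→230, PM10→54, O₃→67. Overall AQI = max = 252; dominant pollutant is SO₂.
AQI 252: Very Unhealthy.

252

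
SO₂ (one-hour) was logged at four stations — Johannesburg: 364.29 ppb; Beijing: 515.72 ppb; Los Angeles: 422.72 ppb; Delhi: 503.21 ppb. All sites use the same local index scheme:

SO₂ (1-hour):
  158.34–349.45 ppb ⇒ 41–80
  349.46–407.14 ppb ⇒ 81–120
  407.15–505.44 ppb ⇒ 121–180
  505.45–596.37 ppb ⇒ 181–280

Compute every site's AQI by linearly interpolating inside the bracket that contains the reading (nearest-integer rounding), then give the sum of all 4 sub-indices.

Johannesburg: 364.29 lies in 349.46–407.14, so I_lo=81, I_hi=120, C_lo=349.46, C_hi=407.14.
(120−81)/(407.14−349.46) × (364.29−349.46) + 81 = 39/57.68 × 14.83 + 81 ≈ 91.03 → 91.
Beijing: row 505.45–596.37 (AQI 181–280). (280−181)·(515.72−505.45)/(596.37−505.45) + 181 = 99·10.27/90.92 + 181 ≈ 192.18 → 192.
Los Angeles: 422.72 lies in 407.15–505.44, so I_lo=121, I_hi=180, C_lo=407.15, C_hi=505.44.
(180−121)/(505.44−407.15) × (422.72−407.15) + 121 = 59/98.29 × 15.57 + 121 ≈ 130.35 → 130.
Delhi: 503.21 lies in 407.15–505.44, so I_lo=121, I_hi=180, C_lo=407.15, C_hi=505.44.
(180−121)/(505.44−407.15) × (503.21−407.15) + 121 = 59/98.29 × 96.06 + 121 ≈ 178.66 → 179.
AQIs: Johannesburg=91, Beijing=192, Los Angeles=130, Delhi=179. Sum = 91 + 192 + 130 + 179 = 592.

592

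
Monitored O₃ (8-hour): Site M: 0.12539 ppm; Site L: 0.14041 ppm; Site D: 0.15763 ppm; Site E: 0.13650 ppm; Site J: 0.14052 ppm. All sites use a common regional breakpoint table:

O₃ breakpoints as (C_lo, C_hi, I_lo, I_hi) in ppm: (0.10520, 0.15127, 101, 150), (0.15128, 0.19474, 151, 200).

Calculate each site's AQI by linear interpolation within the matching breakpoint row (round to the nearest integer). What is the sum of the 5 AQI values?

Site M: 0.12539 lies in 0.10520–0.15127, so I_lo=101, I_hi=150, C_lo=0.10520, C_hi=0.15127.
(150−101)/(0.15127−0.10520) × (0.12539−0.10520) + 101 = 49/0.04607 × 0.02019 + 101 ≈ 122.47 → 122.
Site L 0.14041: bracket 0.10520–0.15127 → index 101–150; slope 49/0.04607, offset 0.03521.
AQI = 101 + 49/0.04607·0.03521 ≈ 138.45 ⇒ 138.
Site D: row 0.15128–0.19474 (AQI 151–200). (200−151)·(0.15763−0.15128)/(0.19474−0.15128) + 151 = 49·0.00635/0.04346 + 151 ≈ 158.16 → 158.
Site E: 0.13650 lies in 0.10520–0.15127, so I_lo=101, I_hi=150, C_lo=0.10520, C_hi=0.15127.
(150−101)/(0.15127−0.10520) × (0.13650−0.10520) + 101 = 49/0.04607 × 0.03130 + 101 ≈ 134.29 → 134.
Site J 0.14052: bracket 0.10520–0.15127 → index 101–150; slope 49/0.04607, offset 0.03532.
AQI = 101 + 49/0.04607·0.03532 ≈ 138.57 ⇒ 139.
AQIs: Site M=122, Site L=138, Site D=158, Site E=134, Site J=139. Sum = 122 + 138 + 158 + 134 + 139 = 691.

691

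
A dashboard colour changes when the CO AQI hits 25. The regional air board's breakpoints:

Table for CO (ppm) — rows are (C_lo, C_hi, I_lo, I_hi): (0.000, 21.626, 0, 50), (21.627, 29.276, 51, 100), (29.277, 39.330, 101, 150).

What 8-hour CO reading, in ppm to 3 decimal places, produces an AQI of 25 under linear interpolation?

AQI 25 lies in the 0–50 band, which corresponds to 0.000–21.626 ppm.
C = 0.000 + (25−0)×(21.626−0.000)/(50−0) = 0.000 + 25×21.626/50 ≈ 10.81300 ppm → 10.813 ppm to 3 dp.

10.813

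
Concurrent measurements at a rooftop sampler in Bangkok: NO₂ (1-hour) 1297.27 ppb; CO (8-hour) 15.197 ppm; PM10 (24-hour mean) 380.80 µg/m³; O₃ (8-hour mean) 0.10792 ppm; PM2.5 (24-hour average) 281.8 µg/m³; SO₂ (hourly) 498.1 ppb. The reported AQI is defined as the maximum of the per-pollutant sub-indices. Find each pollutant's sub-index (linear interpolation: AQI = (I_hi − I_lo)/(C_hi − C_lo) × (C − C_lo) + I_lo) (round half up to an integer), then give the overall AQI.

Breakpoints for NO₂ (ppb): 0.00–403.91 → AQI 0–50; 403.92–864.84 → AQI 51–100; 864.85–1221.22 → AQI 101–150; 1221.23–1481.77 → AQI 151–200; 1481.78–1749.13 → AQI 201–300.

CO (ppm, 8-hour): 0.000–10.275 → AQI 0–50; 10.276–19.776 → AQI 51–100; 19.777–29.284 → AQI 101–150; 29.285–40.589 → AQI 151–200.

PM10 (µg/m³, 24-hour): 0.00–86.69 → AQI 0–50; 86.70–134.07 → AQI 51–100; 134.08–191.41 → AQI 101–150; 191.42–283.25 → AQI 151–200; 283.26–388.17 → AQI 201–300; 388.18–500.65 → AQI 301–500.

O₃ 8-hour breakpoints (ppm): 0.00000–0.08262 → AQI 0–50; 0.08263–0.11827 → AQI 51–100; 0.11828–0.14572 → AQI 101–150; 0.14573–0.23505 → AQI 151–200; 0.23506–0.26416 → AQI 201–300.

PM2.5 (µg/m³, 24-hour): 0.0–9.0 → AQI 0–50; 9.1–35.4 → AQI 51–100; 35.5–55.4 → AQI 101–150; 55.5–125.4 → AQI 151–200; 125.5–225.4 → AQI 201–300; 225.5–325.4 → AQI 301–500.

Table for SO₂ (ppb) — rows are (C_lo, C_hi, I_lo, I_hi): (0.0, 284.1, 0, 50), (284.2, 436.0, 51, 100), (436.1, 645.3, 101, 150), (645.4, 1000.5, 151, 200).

413

NO₂ 1297.27: bracket 1221.23–1481.77 → index 151–200; slope 49/260.54, offset 76.04.
AQI = 151 + 49/260.54·76.04 ≈ 165.30 ⇒ 165.
CO: 15.197 lies in 10.276–19.776, so I_lo=51, I_hi=100, C_lo=10.276, C_hi=19.776.
(100−51)/(19.776−10.276) × (15.197−10.276) + 51 = 49/9.500 × 4.921 + 51 ≈ 76.38 → 76.
PM10: 380.80 ∈ [283.26, 388.17] ↔ index [201, 300].
201 + (380.80−283.26)·(300−201)/(388.17−283.26) = 201 + 97.54·99/104.91 ≈ 293.05, so AQI = 293.
O₃: 0.10792 lies in 0.08263–0.11827, so I_lo=51, I_hi=100, C_lo=0.08263, C_hi=0.11827.
(100−51)/(0.11827−0.08263) × (0.10792−0.08263) + 51 = 49/0.03564 × 0.02529 + 51 ≈ 85.77 → 86.
PM2.5: 281.8 lies in 225.5–325.4, so I_lo=301, I_hi=500, C_lo=225.5, C_hi=325.4.
(500−301)/(325.4−225.5) × (281.8−225.5) + 301 = 199/99.9 × 56.3 + 301 ≈ 413.15 → 413.
SO₂: row 436.1–645.3 (AQI 101–150). (150−101)·(498.1−436.1)/(645.3−436.1) + 101 = 49·62.0/209.2 + 101 ≈ 115.52 → 116.
Sub-indices: NO₂→165, CO→76, PM10→293, O₃→86, PM2.5→413, SO₂→116. Overall AQI = max = 413; dominant pollutant is PM2.5.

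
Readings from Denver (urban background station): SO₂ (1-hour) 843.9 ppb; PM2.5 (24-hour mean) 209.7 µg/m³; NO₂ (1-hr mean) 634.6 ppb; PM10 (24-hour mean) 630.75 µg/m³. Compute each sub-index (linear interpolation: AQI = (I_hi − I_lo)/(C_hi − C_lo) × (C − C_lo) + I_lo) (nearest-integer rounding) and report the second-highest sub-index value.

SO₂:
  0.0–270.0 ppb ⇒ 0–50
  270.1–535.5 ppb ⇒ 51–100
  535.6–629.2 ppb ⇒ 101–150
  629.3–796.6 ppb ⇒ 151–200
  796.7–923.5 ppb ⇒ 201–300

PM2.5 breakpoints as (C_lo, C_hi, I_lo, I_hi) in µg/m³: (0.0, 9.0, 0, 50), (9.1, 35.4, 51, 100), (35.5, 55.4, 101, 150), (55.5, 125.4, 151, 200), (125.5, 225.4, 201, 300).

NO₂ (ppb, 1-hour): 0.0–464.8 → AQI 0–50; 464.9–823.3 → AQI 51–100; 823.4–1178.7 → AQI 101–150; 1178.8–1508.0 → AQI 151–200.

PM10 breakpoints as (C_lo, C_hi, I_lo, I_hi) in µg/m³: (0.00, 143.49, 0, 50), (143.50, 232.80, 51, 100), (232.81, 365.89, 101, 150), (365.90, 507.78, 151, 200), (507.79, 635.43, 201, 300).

SO₂: row 796.7–923.5 (AQI 201–300). (300−201)·(843.9−796.7)/(923.5−796.7) + 201 = 99·47.2/126.8 + 201 ≈ 237.85 → 238.
PM2.5: 209.7 ∈ [125.5, 225.4] ↔ index [201, 300].
201 + (209.7−125.5)·(300−201)/(225.4−125.5) = 201 + 84.2·99/99.9 ≈ 284.44, so AQI = 284.
NO₂: 634.6 lies in 464.9–823.3, so I_lo=51, I_hi=100, C_lo=464.9, C_hi=823.3.
(100−51)/(823.3−464.9) × (634.6−464.9) + 51 = 49/358.4 × 169.7 + 51 ≈ 74.20 → 74.
PM10 630.75: bracket 507.79–635.43 → index 201–300; slope 99/127.64, offset 122.96.
AQI = 201 + 99/127.64·122.96 ≈ 296.37 ⇒ 296.
Sub-indices: SO₂→238, PM2.5→284, NO₂→74, PM10→296. Ranked high→low: 296, 284, 238, 74. Second-highest sub-index = 284.

284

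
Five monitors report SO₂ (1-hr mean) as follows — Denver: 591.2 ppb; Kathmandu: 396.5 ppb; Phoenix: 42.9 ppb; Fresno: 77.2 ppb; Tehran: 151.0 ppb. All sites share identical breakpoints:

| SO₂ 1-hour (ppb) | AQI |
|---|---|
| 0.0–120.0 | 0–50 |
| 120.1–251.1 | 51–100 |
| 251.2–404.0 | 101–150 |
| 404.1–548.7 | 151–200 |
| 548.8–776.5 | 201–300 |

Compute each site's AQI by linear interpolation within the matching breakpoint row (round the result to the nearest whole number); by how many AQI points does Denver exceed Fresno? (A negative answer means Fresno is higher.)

Denver: 591.2 ∈ [548.8, 776.5] ↔ index [201, 300].
201 + (591.2−548.8)·(300−201)/(776.5−548.8) = 201 + 42.4·99/227.7 ≈ 219.43, so AQI = 219.
Kathmandu: 396.5 ∈ [251.2, 404.0] ↔ index [101, 150].
101 + (396.5−251.2)·(150−101)/(404.0−251.2) = 101 + 145.3·49/152.8 ≈ 147.59, so AQI = 148.
Phoenix 42.9: bracket 0.0–120.0 → index 0–50; slope 50/120.0, offset 42.9.
AQI = 0 + 50/120.0·42.9 ≈ 17.88 ⇒ 18.
Fresno: row 0.0–120.0 (AQI 0–50). (50−0)·(77.2−0.0)/(120.0−0.0) + 0 = 50·77.2/120.0 + 0 ≈ 32.17 → 32.
Tehran 151.0: bracket 120.1–251.1 → index 51–100; slope 49/131.0, offset 30.9.
AQI = 51 + 49/131.0·30.9 ≈ 62.56 ⇒ 63.
AQIs: Denver=219, Kathmandu=148, Phoenix=18, Fresno=32, Tehran=63. Denver (219) − Fresno (32) = 187.

187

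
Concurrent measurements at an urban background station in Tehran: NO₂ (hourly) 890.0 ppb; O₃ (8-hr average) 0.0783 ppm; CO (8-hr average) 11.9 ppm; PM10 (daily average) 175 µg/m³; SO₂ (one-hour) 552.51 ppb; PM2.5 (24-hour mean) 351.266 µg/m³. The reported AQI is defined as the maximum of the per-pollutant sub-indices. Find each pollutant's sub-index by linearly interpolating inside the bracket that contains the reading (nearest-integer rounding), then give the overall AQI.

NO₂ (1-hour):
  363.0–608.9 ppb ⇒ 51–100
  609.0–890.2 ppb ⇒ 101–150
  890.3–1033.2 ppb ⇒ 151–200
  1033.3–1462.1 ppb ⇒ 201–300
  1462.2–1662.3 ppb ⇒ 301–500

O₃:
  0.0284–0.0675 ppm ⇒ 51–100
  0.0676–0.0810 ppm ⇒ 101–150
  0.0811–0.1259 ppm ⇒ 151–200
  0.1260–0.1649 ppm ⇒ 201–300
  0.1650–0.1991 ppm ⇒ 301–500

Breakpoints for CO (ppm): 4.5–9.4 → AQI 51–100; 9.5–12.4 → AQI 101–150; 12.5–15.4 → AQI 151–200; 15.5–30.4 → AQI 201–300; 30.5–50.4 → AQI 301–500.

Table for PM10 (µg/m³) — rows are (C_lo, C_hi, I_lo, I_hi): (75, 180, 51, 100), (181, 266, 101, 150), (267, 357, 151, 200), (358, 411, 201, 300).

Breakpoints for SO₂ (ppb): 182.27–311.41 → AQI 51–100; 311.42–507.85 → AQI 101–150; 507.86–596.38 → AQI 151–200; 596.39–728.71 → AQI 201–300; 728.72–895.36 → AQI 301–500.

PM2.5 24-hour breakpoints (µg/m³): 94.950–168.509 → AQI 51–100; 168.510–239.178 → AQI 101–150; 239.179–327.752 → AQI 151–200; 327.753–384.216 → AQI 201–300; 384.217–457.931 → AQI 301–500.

NO₂: 890.0 lies in 609.0–890.2, so I_lo=101, I_hi=150, C_lo=609.0, C_hi=890.2.
(150−101)/(890.2−609.0) × (890.0−609.0) + 101 = 49/281.2 × 281.0 + 101 ≈ 149.97 → 150.
O₃ 0.0783: bracket 0.0676–0.0810 → index 101–150; slope 49/0.0134, offset 0.0107.
AQI = 101 + 49/0.0134·0.0107 ≈ 140.13 ⇒ 140.
CO 11.9: bracket 9.5–12.4 → index 101–150; slope 49/2.9, offset 2.4.
AQI = 101 + 49/2.9·2.4 ≈ 141.55 ⇒ 142.
PM10 175: bracket 75–180 → index 51–100; slope 49/105, offset 100.
AQI = 51 + 49/105·100 ≈ 97.67 ⇒ 98.
SO₂: row 507.86–596.38 (AQI 151–200). (200−151)·(552.51−507.86)/(596.38−507.86) + 151 = 49·44.65/88.52 + 151 ≈ 175.72 → 176.
PM2.5: row 327.753–384.216 (AQI 201–300). (300−201)·(351.266−327.753)/(384.216−327.753) + 201 = 99·23.513/56.463 + 201 ≈ 242.23 → 242.
Sub-indices: NO₂→150, O₃→140, CO→142, PM10→98, SO₂→176, PM2.5→242. Overall AQI = max = 242; dominant pollutant is PM2.5.
AQI 242: Very Unhealthy.

242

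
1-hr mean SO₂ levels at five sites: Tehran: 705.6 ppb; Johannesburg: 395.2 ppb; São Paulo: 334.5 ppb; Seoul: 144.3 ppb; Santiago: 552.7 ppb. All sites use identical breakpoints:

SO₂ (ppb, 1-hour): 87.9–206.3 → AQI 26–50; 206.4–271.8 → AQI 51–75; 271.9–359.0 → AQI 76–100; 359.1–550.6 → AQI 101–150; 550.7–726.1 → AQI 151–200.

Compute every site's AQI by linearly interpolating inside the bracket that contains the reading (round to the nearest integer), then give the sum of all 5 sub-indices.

586

Tehran: 705.6 ∈ [550.7, 726.1] ↔ index [151, 200].
151 + (705.6−550.7)·(200−151)/(726.1−550.7) = 151 + 154.9·49/175.4 ≈ 194.27, so AQI = 194.
Johannesburg: 395.2 lies in 359.1–550.6, so I_lo=101, I_hi=150, C_lo=359.1, C_hi=550.6.
(150−101)/(550.6−359.1) × (395.2−359.1) + 101 = 49/191.5 × 36.1 + 101 ≈ 110.24 → 110.
São Paulo: 334.5 ∈ [271.9, 359.0] ↔ index [76, 100].
76 + (334.5−271.9)·(100−76)/(359.0−271.9) = 76 + 62.6·24/87.1 ≈ 93.25, so AQI = 93.
Seoul: 144.3 lies in 87.9–206.3, so I_lo=26, I_hi=50, C_lo=87.9, C_hi=206.3.
(50−26)/(206.3−87.9) × (144.3−87.9) + 26 = 24/118.4 × 56.4 + 26 ≈ 37.43 → 37.
Santiago: 552.7 ∈ [550.7, 726.1] ↔ index [151, 200].
151 + (552.7−550.7)·(200−151)/(726.1−550.7) = 151 + 2.0·49/175.4 ≈ 151.56, so AQI = 152.
AQIs: Tehran=194, Johannesburg=110, São Paulo=93, Seoul=37, Santiago=152. Sum = 194 + 110 + 93 + 37 + 152 = 586.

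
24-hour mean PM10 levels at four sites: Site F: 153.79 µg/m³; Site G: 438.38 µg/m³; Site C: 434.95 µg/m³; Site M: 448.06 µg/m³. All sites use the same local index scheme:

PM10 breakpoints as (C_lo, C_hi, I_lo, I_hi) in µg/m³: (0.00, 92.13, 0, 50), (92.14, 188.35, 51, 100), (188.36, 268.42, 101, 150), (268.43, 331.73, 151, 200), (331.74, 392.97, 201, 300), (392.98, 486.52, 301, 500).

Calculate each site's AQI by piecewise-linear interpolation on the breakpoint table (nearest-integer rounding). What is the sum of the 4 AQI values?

Site F: 153.79 ∈ [92.14, 188.35] ↔ index [51, 100].
51 + (153.79−92.14)·(100−51)/(188.35−92.14) = 51 + 61.65·49/96.21 ≈ 82.40, so AQI = 82.
Site G 438.38: bracket 392.98–486.52 → index 301–500; slope 199/93.54, offset 45.40.
AQI = 301 + 199/93.54·45.40 ≈ 397.59 ⇒ 398.
Site C: row 392.98–486.52 (AQI 301–500). (500−301)·(434.95−392.98)/(486.52−392.98) + 301 = 199·41.97/93.54 + 301 ≈ 390.29 → 390.
Site M: 448.06 ∈ [392.98, 486.52] ↔ index [301, 500].
301 + (448.06−392.98)·(500−301)/(486.52−392.98) = 301 + 55.08·199/93.54 ≈ 418.18, so AQI = 418.
AQIs: Site F=82, Site G=398, Site C=390, Site M=418. Sum = 82 + 398 + 390 + 418 = 1288.

1288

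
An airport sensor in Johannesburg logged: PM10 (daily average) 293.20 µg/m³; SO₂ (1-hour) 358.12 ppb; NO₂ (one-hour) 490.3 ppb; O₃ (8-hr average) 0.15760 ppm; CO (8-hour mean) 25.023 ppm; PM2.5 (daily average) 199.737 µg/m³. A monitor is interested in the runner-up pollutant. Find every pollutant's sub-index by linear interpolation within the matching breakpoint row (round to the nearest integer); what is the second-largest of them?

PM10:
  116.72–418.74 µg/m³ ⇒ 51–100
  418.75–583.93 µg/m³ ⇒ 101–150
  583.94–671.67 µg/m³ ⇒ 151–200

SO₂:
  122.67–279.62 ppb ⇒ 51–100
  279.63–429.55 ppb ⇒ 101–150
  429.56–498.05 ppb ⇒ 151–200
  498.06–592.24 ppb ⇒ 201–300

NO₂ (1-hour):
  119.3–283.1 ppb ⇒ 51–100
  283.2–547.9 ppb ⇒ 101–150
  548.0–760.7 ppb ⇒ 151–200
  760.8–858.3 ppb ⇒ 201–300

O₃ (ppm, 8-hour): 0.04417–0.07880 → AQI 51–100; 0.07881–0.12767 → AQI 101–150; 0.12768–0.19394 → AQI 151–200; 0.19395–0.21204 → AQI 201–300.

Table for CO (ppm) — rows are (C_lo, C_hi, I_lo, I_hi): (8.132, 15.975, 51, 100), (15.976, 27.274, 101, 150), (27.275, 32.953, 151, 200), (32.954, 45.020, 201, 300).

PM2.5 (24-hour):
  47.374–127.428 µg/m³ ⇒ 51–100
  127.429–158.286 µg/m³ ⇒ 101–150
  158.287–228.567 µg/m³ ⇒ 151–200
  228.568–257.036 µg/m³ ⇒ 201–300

173

PM10 293.20: bracket 116.72–418.74 → index 51–100; slope 49/302.02, offset 176.48.
AQI = 51 + 49/302.02·176.48 ≈ 79.63 ⇒ 80.
SO₂: row 279.63–429.55 (AQI 101–150). (150−101)·(358.12−279.63)/(429.55−279.63) + 101 = 49·78.49/149.92 + 101 ≈ 126.65 → 127.
NO₂ 490.3: bracket 283.2–547.9 → index 101–150; slope 49/264.7, offset 207.1.
AQI = 101 + 49/264.7·207.1 ≈ 139.34 ⇒ 139.
O₃: 0.15760 lies in 0.12768–0.19394, so I_lo=151, I_hi=200, C_lo=0.12768, C_hi=0.19394.
(200−151)/(0.19394−0.12768) × (0.15760−0.12768) + 151 = 49/0.06626 × 0.02992 + 151 ≈ 173.13 → 173.
CO: 25.023 lies in 15.976–27.274, so I_lo=101, I_hi=150, C_lo=15.976, C_hi=27.274.
(150−101)/(27.274−15.976) × (25.023−15.976) + 101 = 49/11.298 × 9.047 + 101 ≈ 140.24 → 140.
PM2.5 199.737: bracket 158.287–228.567 → index 151–200; slope 49/70.280, offset 41.450.
AQI = 151 + 49/70.280·41.450 ≈ 179.90 ⇒ 180.
Sub-indices: PM10→80, SO₂→127, NO₂→139, O₃→173, CO→140, PM2.5→180. Ranked high→low: 180, 173, 140, 139, 127, 80. Second-highest sub-index = 173.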